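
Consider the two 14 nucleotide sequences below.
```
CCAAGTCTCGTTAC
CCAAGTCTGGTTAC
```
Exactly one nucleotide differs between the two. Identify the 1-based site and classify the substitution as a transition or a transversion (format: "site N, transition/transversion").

site 9, transversion

The sequences differ only at site 9: C→G (pyrimidine→purine), a transversion.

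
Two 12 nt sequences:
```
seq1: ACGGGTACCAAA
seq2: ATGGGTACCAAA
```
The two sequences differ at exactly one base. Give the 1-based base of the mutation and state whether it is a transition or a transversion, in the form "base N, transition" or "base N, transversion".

base 2, transition

Base 2 changes C→T. C is a pyrimidine and T is a pyrimidine, so this is a transition.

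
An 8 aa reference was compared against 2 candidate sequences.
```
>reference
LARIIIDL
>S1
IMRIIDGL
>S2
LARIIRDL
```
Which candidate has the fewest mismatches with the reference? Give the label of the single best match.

S2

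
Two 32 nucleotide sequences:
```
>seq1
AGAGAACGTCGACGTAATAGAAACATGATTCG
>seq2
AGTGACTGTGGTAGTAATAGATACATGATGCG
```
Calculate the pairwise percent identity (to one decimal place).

75.0%

Mismatches at positions 3, 6, 7, 10, 12, 13, 22, 30 (1-based): 8 of 32.
Identical positions: 24/32 = 75% → 75.0%.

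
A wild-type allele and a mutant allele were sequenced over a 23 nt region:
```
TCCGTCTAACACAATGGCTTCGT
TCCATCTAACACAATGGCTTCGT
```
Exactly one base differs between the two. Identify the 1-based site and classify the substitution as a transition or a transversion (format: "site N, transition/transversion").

The sequences differ only at site 4: G→A (purine→purine), a transition.

site 4, transition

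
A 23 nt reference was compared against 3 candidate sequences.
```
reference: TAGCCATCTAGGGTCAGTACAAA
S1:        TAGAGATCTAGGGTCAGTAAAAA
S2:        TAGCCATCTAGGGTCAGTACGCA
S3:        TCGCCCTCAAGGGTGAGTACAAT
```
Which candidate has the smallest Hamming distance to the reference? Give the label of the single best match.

Hamming distances to reference — S1: 3; S2: 2; S3: 5.
Smallest is S2 with 2 mismatches.

S2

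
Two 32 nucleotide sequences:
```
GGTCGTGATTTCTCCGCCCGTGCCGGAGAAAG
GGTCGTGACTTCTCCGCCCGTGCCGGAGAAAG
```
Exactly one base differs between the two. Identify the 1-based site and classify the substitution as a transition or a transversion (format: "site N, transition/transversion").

Site 9 changes T→C. T is a pyrimidine and C is a pyrimidine, so this is a transition.

site 9, transition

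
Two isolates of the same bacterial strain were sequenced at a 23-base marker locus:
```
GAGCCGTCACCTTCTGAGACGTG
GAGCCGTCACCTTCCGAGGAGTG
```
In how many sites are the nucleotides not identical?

3

Comparing position by position, 3 sites differ: 15 (T/C), 19 (A/G), 20 (C/A).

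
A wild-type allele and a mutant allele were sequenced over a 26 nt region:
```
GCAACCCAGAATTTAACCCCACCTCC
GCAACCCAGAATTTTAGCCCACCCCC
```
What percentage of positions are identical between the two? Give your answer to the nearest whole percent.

3 positions differ (15, 17, 24), so 23 of 26 match: 23/26 = 88.46%.

88%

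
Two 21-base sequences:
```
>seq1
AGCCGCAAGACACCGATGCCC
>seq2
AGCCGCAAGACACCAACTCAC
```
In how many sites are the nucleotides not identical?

The sequences differ at sites 15, 17, 18, 20 (1-based) — 4 in total.

4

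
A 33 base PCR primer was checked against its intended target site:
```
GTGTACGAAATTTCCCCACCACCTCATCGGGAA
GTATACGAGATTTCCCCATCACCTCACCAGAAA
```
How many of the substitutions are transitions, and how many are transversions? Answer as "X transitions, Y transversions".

6 transitions, 0 transversions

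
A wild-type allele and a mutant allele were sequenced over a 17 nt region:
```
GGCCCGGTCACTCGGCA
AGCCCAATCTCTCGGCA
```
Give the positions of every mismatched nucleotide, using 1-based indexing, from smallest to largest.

Scanning 1-based: 1: G/A; 6: G/A; 7: G/A; 10: A/T.

1, 6, 7, 10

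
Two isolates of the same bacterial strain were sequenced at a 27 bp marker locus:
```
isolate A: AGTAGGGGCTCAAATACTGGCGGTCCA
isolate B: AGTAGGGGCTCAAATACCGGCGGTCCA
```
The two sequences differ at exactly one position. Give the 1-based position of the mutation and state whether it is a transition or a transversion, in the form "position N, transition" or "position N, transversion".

position 18, transition

The sequences differ only at position 18: T→C (pyrimidine→pyrimidine), a transition.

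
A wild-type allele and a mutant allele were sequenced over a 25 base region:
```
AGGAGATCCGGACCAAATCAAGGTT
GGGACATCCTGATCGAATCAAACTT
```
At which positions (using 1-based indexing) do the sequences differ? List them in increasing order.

Scanning 1-based: 1: A/G; 5: G/C; 10: G/T; 13: C/T; 15: A/G; 22: G/A; 23: G/C.

1, 5, 10, 13, 15, 22, 23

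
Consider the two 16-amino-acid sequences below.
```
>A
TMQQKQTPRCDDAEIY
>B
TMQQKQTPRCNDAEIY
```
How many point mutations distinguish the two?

Comparing position by position, 1 position differs: 11 (D/N).

1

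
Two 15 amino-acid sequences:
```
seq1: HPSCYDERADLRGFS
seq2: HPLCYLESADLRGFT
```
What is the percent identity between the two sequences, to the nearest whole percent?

Mismatches at positions 3, 6, 8, 15 (1-based): 4 of 15.
Identical positions: 11/15 = 73.33% → 73%.

73%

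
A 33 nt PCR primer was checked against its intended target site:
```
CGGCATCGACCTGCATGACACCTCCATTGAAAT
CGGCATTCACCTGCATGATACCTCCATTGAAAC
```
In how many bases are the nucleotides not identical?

4

Mismatches (1-based): base 7: C→T; base 8: G→C; base 19: C→T; base 33: T→C.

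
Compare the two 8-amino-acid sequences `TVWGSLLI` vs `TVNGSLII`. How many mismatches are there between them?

2

Comparing position by position, 2 residues differ: 3 (W/N), 7 (L/I).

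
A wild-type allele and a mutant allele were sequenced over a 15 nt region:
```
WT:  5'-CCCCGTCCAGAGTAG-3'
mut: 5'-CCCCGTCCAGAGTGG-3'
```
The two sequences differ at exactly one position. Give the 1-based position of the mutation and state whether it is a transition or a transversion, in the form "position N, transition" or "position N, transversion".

position 14, transition

Position 14 changes A→G. A is a purine and G is a purine, so this is a transition.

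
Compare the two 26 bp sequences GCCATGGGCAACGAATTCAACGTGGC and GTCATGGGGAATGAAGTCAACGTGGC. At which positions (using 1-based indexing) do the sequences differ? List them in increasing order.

2, 9, 12, 16

Differences at position 2 (C→T), position 9 (C→G), position 12 (C→T), position 16 (T→G).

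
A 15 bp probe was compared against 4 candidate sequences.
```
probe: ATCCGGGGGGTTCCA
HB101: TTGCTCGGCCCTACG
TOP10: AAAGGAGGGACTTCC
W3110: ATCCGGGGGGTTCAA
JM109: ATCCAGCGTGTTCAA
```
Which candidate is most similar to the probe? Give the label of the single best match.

W3110

Hamming distances to probe — HB101: 9; TOP10: 8; W3110: 1; JM109: 4.
Smallest is W3110 with 1 mismatch.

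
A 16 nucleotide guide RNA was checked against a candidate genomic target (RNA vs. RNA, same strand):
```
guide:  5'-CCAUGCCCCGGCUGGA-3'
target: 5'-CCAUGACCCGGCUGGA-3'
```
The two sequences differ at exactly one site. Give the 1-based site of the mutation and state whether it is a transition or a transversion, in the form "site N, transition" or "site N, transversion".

site 6, transversion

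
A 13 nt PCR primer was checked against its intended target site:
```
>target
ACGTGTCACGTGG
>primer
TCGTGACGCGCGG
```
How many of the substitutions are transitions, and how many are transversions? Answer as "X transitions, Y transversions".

Mismatches (1-based):
position 1: A→T (purine→pyrimidine, transversion)
position 6: T→A (pyrimidine→purine, transversion)
position 8: A→G (purine→purine, transition)
position 11: T→C (pyrimidine→pyrimidine, transition)

2 transitions, 2 transversions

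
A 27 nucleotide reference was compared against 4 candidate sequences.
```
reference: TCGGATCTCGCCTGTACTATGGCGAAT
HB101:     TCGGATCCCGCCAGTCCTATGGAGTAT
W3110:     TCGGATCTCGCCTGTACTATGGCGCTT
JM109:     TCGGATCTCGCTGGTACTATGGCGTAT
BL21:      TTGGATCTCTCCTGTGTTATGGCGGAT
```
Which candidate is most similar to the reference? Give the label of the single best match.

W3110

HB101 differs at 5 bases; W3110 differs at 2 bases; JM109 differs at 3 bases; BL21 differs at 5 bases. The closest is W3110.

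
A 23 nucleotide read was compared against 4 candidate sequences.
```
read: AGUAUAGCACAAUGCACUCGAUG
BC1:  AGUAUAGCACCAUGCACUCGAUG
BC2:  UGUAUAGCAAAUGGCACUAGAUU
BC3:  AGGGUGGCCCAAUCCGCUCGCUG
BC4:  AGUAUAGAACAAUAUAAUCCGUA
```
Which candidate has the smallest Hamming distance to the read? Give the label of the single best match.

BC1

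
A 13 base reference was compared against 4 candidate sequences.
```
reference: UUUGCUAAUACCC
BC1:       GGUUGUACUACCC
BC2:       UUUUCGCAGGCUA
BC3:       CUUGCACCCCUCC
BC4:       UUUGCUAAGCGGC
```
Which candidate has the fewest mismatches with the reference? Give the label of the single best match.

BC4

Hamming distances to reference — BC1: 5; BC2: 7; BC3: 7; BC4: 4.
Smallest is BC4 with 4 mismatches.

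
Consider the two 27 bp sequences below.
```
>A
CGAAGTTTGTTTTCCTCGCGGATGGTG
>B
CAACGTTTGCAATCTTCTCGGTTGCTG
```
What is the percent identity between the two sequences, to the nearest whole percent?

9 positions differ (2, 4, 10, 11, 12, 15, 18, 22, 25), so 18 of 27 match: 18/27 = 66.67%.

67%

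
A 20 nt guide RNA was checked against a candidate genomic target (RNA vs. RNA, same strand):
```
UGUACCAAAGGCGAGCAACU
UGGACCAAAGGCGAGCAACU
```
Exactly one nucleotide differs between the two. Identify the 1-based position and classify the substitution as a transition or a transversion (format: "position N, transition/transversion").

position 3, transversion

The sequences differ only at position 3: U→G (pyrimidine→purine), a transversion.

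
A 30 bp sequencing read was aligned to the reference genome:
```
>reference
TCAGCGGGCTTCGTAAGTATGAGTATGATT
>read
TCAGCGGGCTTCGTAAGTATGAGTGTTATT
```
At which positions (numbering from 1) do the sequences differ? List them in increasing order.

25, 27

Differences at position 25 (A→G), position 27 (G→T).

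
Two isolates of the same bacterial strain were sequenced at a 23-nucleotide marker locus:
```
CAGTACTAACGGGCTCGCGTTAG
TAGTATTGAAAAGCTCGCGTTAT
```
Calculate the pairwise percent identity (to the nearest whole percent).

70%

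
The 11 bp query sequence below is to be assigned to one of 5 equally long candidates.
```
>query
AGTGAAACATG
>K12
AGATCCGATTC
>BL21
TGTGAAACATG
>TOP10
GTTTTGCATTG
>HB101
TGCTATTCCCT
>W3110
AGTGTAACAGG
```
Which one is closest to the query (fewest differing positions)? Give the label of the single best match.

BL21

Hamming distances to query — K12: 8; BL21: 1; TOP10: 8; HB101: 8; W3110: 2.
Smallest is BL21 with 1 mismatch.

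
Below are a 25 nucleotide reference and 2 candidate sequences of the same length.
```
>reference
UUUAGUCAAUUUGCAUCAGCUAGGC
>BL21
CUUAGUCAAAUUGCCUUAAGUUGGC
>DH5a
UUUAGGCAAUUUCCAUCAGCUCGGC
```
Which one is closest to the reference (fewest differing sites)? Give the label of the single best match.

BL21 differs at 7 sites; DH5a differs at 3 sites. The closest is DH5a.

DH5a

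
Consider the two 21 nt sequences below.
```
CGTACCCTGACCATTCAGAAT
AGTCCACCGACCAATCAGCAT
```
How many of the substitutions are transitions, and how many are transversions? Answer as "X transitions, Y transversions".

1 transition, 5 transversions

Transitions (purine↔purine or pyrimidine↔pyrimidine): 8 T→C.
Transversions (purine↔pyrimidine): 1 C→A, 4 A→C, 6 C→A, 14 T→A, 19 A→C.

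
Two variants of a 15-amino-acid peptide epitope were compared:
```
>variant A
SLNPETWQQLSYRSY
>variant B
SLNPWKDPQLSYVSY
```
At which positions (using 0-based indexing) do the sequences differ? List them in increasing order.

4, 5, 6, 7, 12

Differences at position 4 (E→W), position 5 (T→K), position 6 (W→D), position 7 (Q→P), position 12 (R→V).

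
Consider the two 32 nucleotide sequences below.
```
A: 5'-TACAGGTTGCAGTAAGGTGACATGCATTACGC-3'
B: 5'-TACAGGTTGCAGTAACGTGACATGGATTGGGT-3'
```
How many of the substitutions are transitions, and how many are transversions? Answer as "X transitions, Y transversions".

2 transitions, 3 transversions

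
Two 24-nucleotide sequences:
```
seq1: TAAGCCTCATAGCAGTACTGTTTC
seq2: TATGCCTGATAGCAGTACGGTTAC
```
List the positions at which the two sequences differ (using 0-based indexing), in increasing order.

2, 7, 18, 22

Differences at position 2 (A→T), position 7 (C→G), position 18 (T→G), position 22 (T→A).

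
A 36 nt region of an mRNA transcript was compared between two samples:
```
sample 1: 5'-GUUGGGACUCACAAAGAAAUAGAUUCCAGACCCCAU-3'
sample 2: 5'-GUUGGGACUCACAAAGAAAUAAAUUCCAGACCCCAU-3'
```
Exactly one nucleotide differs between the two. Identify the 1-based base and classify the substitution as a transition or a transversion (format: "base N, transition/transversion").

base 22, transition

Base 22 changes G→A. G is a purine and A is a purine, so this is a transition.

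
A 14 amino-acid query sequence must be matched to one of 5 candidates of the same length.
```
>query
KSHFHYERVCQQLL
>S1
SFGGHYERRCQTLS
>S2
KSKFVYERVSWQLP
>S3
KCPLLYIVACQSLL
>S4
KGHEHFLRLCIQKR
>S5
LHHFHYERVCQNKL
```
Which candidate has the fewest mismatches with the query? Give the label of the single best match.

S5

S1 differs at 7 residues; S2 differs at 5 residues; S3 differs at 8 residues; S4 differs at 8 residues; S5 differs at 4 residues. The closest is S5.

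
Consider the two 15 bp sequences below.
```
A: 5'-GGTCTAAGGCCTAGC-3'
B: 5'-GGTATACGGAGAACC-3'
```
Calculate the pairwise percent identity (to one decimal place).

6 positions differ (4, 7, 10, 11, 12, 14), so 9 of 15 match: 9/15 = 60%.

60.0%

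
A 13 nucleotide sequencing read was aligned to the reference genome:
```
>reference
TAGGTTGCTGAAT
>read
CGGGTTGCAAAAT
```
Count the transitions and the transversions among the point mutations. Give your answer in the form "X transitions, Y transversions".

Transitions (purine↔purine or pyrimidine↔pyrimidine): 1 T→C, 2 A→G, 10 G→A.
Transversions (purine↔pyrimidine): 9 T→A.

3 transitions, 1 transversion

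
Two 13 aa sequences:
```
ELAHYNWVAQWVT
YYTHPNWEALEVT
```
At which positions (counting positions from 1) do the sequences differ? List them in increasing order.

Scanning 1-based: 1: E/Y; 2: L/Y; 3: A/T; 5: Y/P; 8: V/E; 10: Q/L; 11: W/E.

1, 2, 3, 5, 8, 10, 11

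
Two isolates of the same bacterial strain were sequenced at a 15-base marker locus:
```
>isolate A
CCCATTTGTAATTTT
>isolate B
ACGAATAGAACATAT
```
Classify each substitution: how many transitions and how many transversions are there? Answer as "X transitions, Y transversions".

0 transitions, 8 transversions

Mismatches (1-based):
site 1: C→A (pyrimidine→purine, transversion)
site 3: C→G (pyrimidine→purine, transversion)
site 5: T→A (pyrimidine→purine, transversion)
site 7: T→A (pyrimidine→purine, transversion)
site 9: T→A (pyrimidine→purine, transversion)
site 11: A→C (purine→pyrimidine, transversion)
site 12: T→A (pyrimidine→purine, transversion)
site 14: T→A (pyrimidine→purine, transversion)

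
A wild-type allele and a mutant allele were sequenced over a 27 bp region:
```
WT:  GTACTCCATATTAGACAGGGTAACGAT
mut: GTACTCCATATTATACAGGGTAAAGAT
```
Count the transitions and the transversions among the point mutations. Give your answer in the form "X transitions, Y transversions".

0 transitions, 2 transversions

Transitions (purine↔purine or pyrimidine↔pyrimidine): none.
Transversions (purine↔pyrimidine): 14 G→T, 24 C→A.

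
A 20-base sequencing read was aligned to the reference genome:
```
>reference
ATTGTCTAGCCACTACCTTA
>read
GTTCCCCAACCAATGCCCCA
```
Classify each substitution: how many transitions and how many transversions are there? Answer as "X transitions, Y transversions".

Transitions (purine↔purine or pyrimidine↔pyrimidine): 1 A→G, 5 T→C, 7 T→C, 9 G→A, 15 A→G, 18 T→C, 19 T→C.
Transversions (purine↔pyrimidine): 4 G→C, 13 C→A.

7 transitions, 2 transversions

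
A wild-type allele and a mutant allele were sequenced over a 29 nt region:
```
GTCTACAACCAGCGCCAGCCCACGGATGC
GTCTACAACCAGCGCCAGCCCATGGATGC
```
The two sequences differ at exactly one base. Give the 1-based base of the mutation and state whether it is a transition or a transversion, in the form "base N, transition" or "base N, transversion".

base 23, transition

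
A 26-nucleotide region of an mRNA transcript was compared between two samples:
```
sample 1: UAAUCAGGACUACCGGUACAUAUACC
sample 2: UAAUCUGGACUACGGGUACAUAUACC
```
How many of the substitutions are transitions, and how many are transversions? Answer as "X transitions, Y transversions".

Mismatches (1-based):
base 6: A→U (purine→pyrimidine, transversion)
base 14: C→G (pyrimidine→purine, transversion)

0 transitions, 2 transversions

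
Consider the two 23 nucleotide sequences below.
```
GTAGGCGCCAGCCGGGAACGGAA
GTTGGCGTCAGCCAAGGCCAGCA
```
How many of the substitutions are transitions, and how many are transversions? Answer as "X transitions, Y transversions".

Transitions (purine↔purine or pyrimidine↔pyrimidine): 8 C→T, 14 G→A, 15 G→A, 17 A→G, 20 G→A.
Transversions (purine↔pyrimidine): 3 A→T, 18 A→C, 22 A→C.

5 transitions, 3 transversions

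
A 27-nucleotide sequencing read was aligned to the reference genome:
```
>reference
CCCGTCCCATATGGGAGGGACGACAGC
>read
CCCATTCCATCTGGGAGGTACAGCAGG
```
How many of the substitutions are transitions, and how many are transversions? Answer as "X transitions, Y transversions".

Transitions (purine↔purine or pyrimidine↔pyrimidine): 4 G→A, 6 C→T, 22 G→A, 23 A→G.
Transversions (purine↔pyrimidine): 11 A→C, 19 G→T, 27 C→G.

4 transitions, 3 transversions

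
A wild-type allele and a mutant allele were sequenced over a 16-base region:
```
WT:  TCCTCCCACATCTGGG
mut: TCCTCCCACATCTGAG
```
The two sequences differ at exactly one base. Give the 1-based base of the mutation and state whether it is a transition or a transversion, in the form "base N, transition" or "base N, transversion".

The sequences differ only at base 15: G→A (purine→purine), a transition.

base 15, transition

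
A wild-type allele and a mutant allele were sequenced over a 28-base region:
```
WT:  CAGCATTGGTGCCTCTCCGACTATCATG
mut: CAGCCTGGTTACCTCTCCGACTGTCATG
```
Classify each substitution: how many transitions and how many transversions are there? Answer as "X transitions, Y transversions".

Transitions (purine↔purine or pyrimidine↔pyrimidine): 11 G→A, 23 A→G.
Transversions (purine↔pyrimidine): 5 A→C, 7 T→G, 9 G→T.

2 transitions, 3 transversions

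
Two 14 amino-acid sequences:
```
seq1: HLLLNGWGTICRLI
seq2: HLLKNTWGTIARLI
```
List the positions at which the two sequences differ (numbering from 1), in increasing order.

Scanning 1-based: 4: L/K; 6: G/T; 11: C/A.

4, 6, 11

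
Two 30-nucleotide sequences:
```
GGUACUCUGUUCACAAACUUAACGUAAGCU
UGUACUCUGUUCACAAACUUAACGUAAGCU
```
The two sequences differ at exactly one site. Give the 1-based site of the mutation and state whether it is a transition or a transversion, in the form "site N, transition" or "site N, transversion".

The sequences differ only at site 1: G→U (purine→pyrimidine), a transversion.

site 1, transversion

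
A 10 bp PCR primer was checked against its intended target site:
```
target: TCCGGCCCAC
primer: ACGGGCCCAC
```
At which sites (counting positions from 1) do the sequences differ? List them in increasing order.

1, 3

Differences at site 1 (T→A), site 3 (C→G).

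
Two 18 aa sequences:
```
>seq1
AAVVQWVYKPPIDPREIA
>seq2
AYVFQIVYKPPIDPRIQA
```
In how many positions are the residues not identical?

5

The sequences differ at positions 2, 4, 6, 16, 17 (1-based) — 5 in total.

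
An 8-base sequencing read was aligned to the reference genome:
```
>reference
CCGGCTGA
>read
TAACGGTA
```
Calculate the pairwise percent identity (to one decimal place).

12.5%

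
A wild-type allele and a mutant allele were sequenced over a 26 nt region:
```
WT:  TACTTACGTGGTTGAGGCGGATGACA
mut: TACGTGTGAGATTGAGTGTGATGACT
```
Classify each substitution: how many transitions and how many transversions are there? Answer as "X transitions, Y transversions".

3 transitions, 6 transversions

Transitions (purine↔purine or pyrimidine↔pyrimidine): 6 A→G, 7 C→T, 11 G→A.
Transversions (purine↔pyrimidine): 4 T→G, 9 T→A, 17 G→T, 18 C→G, 19 G→T, 26 A→T.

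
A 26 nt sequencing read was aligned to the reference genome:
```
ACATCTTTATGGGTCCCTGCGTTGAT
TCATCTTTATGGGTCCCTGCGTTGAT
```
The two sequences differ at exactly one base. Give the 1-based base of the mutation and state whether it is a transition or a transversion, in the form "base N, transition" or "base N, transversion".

Base 1 changes A→T. A is a purine and T is a pyrimidine, so this is a transversion.

base 1, transversion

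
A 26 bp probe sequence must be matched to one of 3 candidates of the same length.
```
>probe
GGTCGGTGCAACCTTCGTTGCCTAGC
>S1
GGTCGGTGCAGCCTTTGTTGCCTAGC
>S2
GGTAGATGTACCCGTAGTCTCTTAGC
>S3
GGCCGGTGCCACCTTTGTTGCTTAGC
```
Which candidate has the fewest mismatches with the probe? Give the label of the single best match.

S1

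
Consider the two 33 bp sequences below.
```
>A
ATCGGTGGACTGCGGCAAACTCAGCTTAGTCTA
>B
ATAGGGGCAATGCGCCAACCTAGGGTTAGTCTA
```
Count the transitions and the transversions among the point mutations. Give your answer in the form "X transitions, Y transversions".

Mismatches (1-based):
base 3: C→A (pyrimidine→purine, transversion)
base 6: T→G (pyrimidine→purine, transversion)
base 8: G→C (purine→pyrimidine, transversion)
base 10: C→A (pyrimidine→purine, transversion)
base 15: G→C (purine→pyrimidine, transversion)
base 19: A→C (purine→pyrimidine, transversion)
base 22: C→A (pyrimidine→purine, transversion)
base 23: A→G (purine→purine, transition)
base 25: C→G (pyrimidine→purine, transversion)

1 transition, 8 transversions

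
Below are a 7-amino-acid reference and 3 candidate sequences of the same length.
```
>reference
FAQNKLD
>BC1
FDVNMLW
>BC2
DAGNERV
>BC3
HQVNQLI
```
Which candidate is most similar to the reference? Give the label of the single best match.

BC1

Hamming distances to reference — BC1: 4; BC2: 5; BC3: 5.
Smallest is BC1 with 4 mismatches.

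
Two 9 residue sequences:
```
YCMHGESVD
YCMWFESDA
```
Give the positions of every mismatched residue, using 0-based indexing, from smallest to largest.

3, 4, 7, 8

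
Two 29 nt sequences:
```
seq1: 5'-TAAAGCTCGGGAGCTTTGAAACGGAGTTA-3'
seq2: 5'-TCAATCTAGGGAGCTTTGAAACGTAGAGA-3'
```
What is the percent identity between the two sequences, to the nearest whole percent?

79%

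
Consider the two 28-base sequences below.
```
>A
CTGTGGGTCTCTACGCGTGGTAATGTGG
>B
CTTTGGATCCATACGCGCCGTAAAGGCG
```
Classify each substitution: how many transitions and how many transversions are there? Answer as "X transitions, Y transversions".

Mismatches (1-based):
position 3: G→T (purine→pyrimidine, transversion)
position 7: G→A (purine→purine, transition)
position 10: T→C (pyrimidine→pyrimidine, transition)
position 11: C→A (pyrimidine→purine, transversion)
position 18: T→C (pyrimidine→pyrimidine, transition)
position 19: G→C (purine→pyrimidine, transversion)
position 24: T→A (pyrimidine→purine, transversion)
position 26: T→G (pyrimidine→purine, transversion)
position 27: G→C (purine→pyrimidine, transversion)

3 transitions, 6 transversions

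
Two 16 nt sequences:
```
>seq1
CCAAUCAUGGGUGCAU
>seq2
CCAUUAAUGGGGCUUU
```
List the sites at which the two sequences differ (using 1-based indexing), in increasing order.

Scanning 1-based: 4: A/U; 6: C/A; 12: U/G; 13: G/C; 14: C/U; 15: A/U.

4, 6, 12, 13, 14, 15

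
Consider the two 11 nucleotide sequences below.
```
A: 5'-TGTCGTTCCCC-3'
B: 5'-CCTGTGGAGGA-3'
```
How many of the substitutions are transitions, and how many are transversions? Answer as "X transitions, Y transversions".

Transitions (purine↔purine or pyrimidine↔pyrimidine): 1 T→C.
Transversions (purine↔pyrimidine): 2 G→C, 4 C→G, 5 G→T, 6 T→G, 7 T→G, 8 C→A, 9 C→G, 10 C→G, 11 C→A.

1 transition, 9 transversions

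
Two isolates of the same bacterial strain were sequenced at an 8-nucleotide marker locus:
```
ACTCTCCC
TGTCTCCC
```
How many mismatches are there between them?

2

Comparing position by position, 2 positions differ: 1 (A/T), 2 (C/G).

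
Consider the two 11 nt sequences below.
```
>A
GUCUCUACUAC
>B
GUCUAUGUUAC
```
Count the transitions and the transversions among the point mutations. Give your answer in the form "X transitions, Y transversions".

Mismatches (1-based):
site 5: C→A (pyrimidine→purine, transversion)
site 7: A→G (purine→purine, transition)
site 8: C→U (pyrimidine→pyrimidine, transition)

2 transitions, 1 transversion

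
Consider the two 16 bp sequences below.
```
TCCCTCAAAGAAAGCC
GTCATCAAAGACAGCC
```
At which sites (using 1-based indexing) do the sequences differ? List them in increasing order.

Differences at site 1 (T→G), site 2 (C→T), site 4 (C→A), site 12 (A→C).

1, 2, 4, 12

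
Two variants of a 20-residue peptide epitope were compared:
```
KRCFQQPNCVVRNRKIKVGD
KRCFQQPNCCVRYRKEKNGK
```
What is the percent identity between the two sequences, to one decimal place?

5 positions differ (10, 13, 16, 18, 20), so 15 of 20 match: 15/20 = 75%.

75.0%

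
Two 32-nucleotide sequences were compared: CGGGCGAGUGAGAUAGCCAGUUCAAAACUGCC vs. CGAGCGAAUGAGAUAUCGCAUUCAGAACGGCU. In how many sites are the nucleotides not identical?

The sequences differ at sites 3, 8, 16, 18, 19, 20, 25, 29, 32 (1-based) — 9 in total.

9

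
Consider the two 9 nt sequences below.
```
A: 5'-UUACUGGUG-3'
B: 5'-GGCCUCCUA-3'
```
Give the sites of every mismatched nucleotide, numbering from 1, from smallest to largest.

1, 2, 3, 6, 7, 9

Scanning 1-based: 1: U/G; 2: U/G; 3: A/C; 6: G/C; 7: G/C; 9: G/A.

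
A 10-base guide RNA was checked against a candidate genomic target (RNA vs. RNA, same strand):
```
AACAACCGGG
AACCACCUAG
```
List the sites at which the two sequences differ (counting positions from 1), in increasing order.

Scanning 1-based: 4: A/C; 8: G/U; 9: G/A.

4, 8, 9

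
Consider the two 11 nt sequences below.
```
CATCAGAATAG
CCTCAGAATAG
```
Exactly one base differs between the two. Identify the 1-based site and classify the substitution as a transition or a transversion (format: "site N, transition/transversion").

site 2, transversion

The sequences differ only at site 2: A→C (purine→pyrimidine), a transversion.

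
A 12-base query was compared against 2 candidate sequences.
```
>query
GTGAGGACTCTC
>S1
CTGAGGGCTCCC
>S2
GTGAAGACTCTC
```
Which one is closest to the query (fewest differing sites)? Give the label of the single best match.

S2

Hamming distances to query — S1: 3; S2: 1.
Smallest is S2 with 1 mismatch.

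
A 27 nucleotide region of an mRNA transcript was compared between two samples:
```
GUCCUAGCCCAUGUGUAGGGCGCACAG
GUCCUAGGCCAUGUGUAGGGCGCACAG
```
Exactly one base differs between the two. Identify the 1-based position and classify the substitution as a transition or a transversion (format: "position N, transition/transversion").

Position 8 changes C→G. C is a pyrimidine and G is a purine, so this is a transversion.

position 8, transversion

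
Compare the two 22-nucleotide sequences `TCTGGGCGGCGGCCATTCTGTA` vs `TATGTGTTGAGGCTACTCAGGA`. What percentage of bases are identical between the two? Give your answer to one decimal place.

Mismatches at positions 2, 5, 7, 8, 10, 14, 16, 19, 21 (1-based): 9 of 22.
Identical positions: 13/22 = 59.09% → 59.1%.

59.1%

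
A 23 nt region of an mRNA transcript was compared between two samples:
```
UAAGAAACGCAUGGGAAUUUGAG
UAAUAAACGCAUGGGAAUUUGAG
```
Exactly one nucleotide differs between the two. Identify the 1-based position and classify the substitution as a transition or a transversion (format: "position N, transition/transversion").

The sequences differ only at position 4: G→U (purine→pyrimidine), a transversion.

position 4, transversion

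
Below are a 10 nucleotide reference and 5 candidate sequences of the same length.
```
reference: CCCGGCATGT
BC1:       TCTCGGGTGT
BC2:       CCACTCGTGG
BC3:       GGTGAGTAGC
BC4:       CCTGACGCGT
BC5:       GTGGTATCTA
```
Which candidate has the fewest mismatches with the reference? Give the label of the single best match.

BC4

Hamming distances to reference — BC1: 5; BC2: 5; BC3: 8; BC4: 4; BC5: 9.
Smallest is BC4 with 4 mismatches.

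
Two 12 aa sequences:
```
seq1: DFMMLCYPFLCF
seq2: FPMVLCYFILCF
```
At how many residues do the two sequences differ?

Comparing position by position, 5 residues differ: 1 (D/F), 2 (F/P), 4 (M/V), 8 (P/F), 9 (F/I).

5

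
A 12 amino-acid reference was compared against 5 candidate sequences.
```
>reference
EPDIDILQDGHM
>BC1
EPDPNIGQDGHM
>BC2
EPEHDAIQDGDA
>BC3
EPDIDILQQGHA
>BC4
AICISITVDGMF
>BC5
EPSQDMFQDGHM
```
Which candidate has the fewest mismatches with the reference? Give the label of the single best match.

Hamming distances to reference — BC1: 3; BC2: 6; BC3: 2; BC4: 8; BC5: 4.
Smallest is BC3 with 2 mismatches.

BC3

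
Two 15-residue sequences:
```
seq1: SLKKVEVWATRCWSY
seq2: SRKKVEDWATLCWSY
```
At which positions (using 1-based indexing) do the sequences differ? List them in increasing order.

2, 7, 11

Scanning 1-based: 2: L/R; 7: V/D; 11: R/L.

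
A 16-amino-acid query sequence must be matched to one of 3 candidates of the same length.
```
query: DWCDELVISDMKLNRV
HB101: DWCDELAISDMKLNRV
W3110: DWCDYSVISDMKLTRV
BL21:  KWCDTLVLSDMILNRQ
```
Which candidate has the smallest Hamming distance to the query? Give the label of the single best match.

HB101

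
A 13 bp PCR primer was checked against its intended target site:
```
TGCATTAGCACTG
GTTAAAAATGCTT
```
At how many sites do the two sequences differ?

The sequences differ at sites 1, 2, 3, 5, 6, 8, 9, 10, 13 (1-based) — 9 in total.

9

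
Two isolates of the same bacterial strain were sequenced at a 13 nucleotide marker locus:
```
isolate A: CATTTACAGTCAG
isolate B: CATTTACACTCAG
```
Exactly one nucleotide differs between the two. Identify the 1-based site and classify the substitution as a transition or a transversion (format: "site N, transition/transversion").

site 9, transversion

Site 9 changes G→C. G is a purine and C is a pyrimidine, so this is a transversion.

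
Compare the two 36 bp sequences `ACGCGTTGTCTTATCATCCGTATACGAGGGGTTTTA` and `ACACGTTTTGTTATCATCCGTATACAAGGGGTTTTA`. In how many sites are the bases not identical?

4

Mismatches (1-based): site 3: G→A; site 8: G→T; site 10: C→G; site 26: G→A.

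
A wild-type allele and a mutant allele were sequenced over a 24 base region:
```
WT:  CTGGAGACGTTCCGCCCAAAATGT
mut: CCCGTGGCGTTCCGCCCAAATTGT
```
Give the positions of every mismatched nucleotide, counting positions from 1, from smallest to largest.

2, 3, 5, 7, 21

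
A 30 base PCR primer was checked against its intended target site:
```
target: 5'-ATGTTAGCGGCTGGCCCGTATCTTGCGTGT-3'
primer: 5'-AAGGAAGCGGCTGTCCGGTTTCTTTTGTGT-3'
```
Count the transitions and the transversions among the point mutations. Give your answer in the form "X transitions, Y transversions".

Transitions (purine↔purine or pyrimidine↔pyrimidine): 26 C→T.
Transversions (purine↔pyrimidine): 2 T→A, 4 T→G, 5 T→A, 14 G→T, 17 C→G, 20 A→T, 25 G→T.

1 transition, 7 transversions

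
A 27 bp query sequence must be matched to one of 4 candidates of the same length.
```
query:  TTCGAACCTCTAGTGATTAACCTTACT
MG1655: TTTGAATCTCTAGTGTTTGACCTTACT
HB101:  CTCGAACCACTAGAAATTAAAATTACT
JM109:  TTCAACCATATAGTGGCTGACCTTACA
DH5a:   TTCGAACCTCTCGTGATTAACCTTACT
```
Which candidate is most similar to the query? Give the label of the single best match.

MG1655 differs at 4 bases; HB101 differs at 6 bases; JM109 differs at 8 bases; DH5a differs at 1 base. The closest is DH5a.

DH5a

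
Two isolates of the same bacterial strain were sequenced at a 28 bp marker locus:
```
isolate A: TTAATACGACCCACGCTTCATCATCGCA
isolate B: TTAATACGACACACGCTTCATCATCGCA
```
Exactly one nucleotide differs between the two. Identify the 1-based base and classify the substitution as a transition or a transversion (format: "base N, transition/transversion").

base 11, transversion

Base 11 changes C→A. C is a pyrimidine and A is a purine, so this is a transversion.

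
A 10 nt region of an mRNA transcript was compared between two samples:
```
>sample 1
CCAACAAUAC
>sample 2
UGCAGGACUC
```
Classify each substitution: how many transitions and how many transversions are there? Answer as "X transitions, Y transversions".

3 transitions, 4 transversions

Transitions (purine↔purine or pyrimidine↔pyrimidine): 1 C→U, 6 A→G, 8 U→C.
Transversions (purine↔pyrimidine): 2 C→G, 3 A→C, 5 C→G, 9 A→U.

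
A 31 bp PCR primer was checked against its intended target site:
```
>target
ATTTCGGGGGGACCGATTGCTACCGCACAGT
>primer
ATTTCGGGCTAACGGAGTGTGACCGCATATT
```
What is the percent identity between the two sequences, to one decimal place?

71.0%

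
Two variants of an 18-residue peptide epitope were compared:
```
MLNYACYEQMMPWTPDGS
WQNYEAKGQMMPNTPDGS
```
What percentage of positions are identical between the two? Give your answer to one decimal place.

Mismatches at positions 1, 2, 5, 6, 7, 8, 13 (1-based): 7 of 18.
Identical positions: 11/18 = 61.11% → 61.1%.

61.1%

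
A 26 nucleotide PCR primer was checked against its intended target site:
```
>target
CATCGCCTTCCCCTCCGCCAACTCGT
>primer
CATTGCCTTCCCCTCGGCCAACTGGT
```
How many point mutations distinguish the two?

3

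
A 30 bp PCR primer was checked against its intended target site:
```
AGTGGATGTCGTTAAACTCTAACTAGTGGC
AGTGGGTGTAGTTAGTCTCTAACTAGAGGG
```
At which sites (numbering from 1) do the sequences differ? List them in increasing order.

6, 10, 15, 16, 27, 30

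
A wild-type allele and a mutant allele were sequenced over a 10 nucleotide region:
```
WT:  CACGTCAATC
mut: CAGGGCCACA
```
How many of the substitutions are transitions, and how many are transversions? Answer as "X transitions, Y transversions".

Transitions (purine↔purine or pyrimidine↔pyrimidine): 9 T→C.
Transversions (purine↔pyrimidine): 3 C→G, 5 T→G, 7 A→C, 10 C→A.

1 transition, 4 transversions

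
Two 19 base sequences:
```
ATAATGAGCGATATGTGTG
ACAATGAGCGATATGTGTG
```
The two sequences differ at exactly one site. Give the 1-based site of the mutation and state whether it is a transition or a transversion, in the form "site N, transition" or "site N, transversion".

Site 2 changes T→C. T is a pyrimidine and C is a pyrimidine, so this is a transition.

site 2, transition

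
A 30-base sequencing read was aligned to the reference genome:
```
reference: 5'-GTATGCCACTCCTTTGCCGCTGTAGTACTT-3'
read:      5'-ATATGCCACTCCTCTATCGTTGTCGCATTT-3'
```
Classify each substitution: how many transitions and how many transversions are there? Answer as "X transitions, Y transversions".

Mismatches (1-based):
site 1: G→A (purine→purine, transition)
site 14: T→C (pyrimidine→pyrimidine, transition)
site 16: G→A (purine→purine, transition)
site 17: C→T (pyrimidine→pyrimidine, transition)
site 20: C→T (pyrimidine→pyrimidine, transition)
site 24: A→C (purine→pyrimidine, transversion)
site 26: T→C (pyrimidine→pyrimidine, transition)
site 28: C→T (pyrimidine→pyrimidine, transition)

7 transitions, 1 transversion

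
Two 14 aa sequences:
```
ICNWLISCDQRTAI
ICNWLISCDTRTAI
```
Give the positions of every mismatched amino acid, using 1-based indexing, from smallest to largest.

Differences at position 10 (Q→T).

10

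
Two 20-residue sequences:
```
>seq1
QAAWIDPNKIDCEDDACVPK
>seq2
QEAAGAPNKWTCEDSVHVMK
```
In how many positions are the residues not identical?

10

Comparing position by position, 10 positions differ: 2 (A/E), 4 (W/A), 5 (I/G), 6 (D/A), 10 (I/W), 11 (D/T), 15 (D/S), 16 (A/V), 17 (C/H), 19 (P/M).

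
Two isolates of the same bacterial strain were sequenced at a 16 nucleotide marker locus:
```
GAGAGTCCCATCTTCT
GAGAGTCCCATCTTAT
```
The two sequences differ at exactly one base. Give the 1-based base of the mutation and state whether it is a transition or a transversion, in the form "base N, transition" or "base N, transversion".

base 15, transversion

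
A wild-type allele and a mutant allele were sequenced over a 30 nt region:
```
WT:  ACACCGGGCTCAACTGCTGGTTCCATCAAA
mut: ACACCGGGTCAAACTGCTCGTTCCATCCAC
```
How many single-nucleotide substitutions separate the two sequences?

The sequences differ at sites 9, 10, 11, 19, 28, 30 (1-based) — 6 in total.

6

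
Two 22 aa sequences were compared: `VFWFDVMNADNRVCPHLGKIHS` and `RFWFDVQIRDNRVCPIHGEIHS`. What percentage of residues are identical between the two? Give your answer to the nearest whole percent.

68%

Mismatches at positions 1, 7, 8, 9, 16, 17, 19 (1-based): 7 of 22.
Identical positions: 15/22 = 68.18% → 68%.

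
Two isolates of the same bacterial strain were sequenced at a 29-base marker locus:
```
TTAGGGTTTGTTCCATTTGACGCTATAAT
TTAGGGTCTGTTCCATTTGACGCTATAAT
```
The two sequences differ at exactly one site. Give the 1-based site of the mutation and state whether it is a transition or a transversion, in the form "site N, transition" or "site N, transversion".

site 8, transition

Site 8 changes T→C. T is a pyrimidine and C is a pyrimidine, so this is a transition.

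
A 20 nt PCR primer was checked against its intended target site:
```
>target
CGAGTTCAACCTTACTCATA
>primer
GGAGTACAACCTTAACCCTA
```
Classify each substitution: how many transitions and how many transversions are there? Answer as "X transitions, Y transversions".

Mismatches (1-based):
site 1: C→G (pyrimidine→purine, transversion)
site 6: T→A (pyrimidine→purine, transversion)
site 15: C→A (pyrimidine→purine, transversion)
site 16: T→C (pyrimidine→pyrimidine, transition)
site 18: A→C (purine→pyrimidine, transversion)

1 transition, 4 transversions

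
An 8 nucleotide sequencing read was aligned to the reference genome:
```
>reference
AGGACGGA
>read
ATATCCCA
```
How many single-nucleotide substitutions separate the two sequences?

5

The sequences differ at positions 2, 3, 4, 6, 7 (1-based) — 5 in total.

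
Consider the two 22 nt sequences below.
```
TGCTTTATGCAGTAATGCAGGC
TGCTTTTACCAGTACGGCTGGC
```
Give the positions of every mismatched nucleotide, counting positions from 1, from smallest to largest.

7, 8, 9, 15, 16, 19

Differences at position 7 (A→T), position 8 (T→A), position 9 (G→C), position 15 (A→C), position 16 (T→G), position 19 (A→T).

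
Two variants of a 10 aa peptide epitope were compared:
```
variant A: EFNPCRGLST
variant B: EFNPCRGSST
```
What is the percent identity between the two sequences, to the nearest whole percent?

90%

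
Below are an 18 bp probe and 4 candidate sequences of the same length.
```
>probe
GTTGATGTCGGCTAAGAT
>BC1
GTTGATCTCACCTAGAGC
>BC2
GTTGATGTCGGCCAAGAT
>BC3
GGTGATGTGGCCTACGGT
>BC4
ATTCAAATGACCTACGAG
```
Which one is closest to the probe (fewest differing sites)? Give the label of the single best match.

BC1 differs at 7 sites; BC2 differs at 1 site; BC3 differs at 5 sites; BC4 differs at 9 sites. The closest is BC2.

BC2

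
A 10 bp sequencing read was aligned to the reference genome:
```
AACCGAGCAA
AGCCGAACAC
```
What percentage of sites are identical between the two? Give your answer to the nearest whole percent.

70%

3 positions differ (2, 7, 10), so 7 of 10 match: 7/10 = 70%.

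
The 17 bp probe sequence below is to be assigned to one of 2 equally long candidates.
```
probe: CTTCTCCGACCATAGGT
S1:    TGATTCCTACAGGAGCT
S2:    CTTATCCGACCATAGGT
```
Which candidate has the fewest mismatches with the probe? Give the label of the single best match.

S2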